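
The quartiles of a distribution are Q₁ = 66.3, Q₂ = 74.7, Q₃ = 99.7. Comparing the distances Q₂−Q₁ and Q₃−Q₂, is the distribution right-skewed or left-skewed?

right-skewed

Q₂ − Q₁ = 8.4;  Q₃ − Q₂ = 25.0
Q₃ − Q₂ > Q₂ − Q₁ ⇒ the upper half is more spread out ⇒ right-skewed.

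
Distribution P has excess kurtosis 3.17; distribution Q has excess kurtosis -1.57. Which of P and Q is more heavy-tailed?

P

Higher excess kurtosis ⇒ heavier tails relative to the normal distribution.
3.17 vs -1.57: the larger is 3.17, so P has heavier tails. (P is leptokurtic — heavier-than-normal tails; the other is platykurtic.)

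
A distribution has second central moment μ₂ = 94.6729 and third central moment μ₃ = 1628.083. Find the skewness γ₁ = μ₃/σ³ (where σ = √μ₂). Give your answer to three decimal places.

σ = √μ₂ = √94.6729 = 9.73000
σ³ = μ₂^(3/2) = 921.16732
γ₁ = μ₃/σ³ = 1628.083 / 921.16732 ≈ 1.767

1.767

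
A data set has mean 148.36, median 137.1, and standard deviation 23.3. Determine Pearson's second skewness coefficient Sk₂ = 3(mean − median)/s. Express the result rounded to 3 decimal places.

1.450

Sk₂ = 3(148.36 − 137.1) / 23.3 = 3 × 11.2600 / 23.3
    = 33.7800 / 23.3 ≈ 1.450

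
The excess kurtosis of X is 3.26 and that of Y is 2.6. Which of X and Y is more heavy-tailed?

Higher excess kurtosis ⇒ heavier tails relative to the normal distribution.
3.26 vs 2.6: the larger is 3.26, so X has heavier tails.

X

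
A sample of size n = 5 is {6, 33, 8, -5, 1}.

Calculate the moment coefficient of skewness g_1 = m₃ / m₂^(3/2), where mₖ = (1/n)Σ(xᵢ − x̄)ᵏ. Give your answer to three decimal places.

x̄ = (6 + 33 + 8 - 5 + 1) / 5 = 8.6000
deviations (xᵢ − x̄): -2.6000, 24.4000, -0.6000, -13.6000, -7.6000
Σ(xᵢ − x̄)² = 845.2000 ⇒ m₂ = 845.2000/5 = 169.04000
Σ(xᵢ − x̄)³ = 11554.5600 ⇒ m₃ = 11554.5600/5 = 2310.91200
m₂^(3/2) = 169.04000^(1.5) = 2197.78005
g_1 = m₃ / m₂^(3/2) = 2310.91200 / 2197.78005 ≈ 1.051

1.051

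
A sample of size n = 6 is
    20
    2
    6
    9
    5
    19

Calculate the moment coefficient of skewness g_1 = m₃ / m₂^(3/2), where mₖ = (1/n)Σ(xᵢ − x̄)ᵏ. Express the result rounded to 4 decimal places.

x̄ = (20 + 2 + 6 + 9 + 5 + 19) / 6 = 10.1667
deviations (xᵢ − x̄): 9.8333, -8.1667, -4.1667, -1.1667, -5.1667, 8.8333
Σ(xᵢ − x̄)² = 286.8333 ⇒ m₂ = 286.8333/6 = 47.80556
Σ(xᵢ − x̄)³ = 883.5556 ⇒ m₃ = 883.5556/6 = 147.25926
m₂^(3/2) = 47.80556^(1.5) = 330.53508
g_1 = m₃ / m₂^(3/2) = 147.25926 / 330.53508 ≈ 0.4455

0.4455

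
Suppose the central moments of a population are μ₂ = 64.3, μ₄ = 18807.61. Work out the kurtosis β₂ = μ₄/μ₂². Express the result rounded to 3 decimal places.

4.549

μ₂² = 64.3² = 4134.49000
μ₄/μ₂² = 18807.61 / 4134.49000 = 4.54896
β₂ ≈ 4.549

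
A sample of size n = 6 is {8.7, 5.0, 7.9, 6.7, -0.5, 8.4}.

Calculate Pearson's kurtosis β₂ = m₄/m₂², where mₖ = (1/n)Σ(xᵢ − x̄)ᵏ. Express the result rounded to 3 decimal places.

x̄ = 6.0333
Σ(xᵢ − x̄)² = 60.3933 ⇒ m₂ = 10.06556
Σ(xᵢ − x̄)⁴ = 1917.3812 ⇒ m₄ = 319.56353
m₂² = 101.31541
β₂ = m₄/m₂² = 319.56353 / 101.31541 ≈ 3.154

3.154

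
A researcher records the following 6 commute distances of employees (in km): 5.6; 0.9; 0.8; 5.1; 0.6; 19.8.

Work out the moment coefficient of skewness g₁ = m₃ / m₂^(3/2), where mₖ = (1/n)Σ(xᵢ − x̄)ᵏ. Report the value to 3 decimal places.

x̄ = (5.6 + 0.9 + 0.8 + 5.1 + 0.6 + 19.8) / 6 = 5.4667
deviations (xᵢ − x̄): 0.1333, -4.5667, -4.6667, -0.3667, -4.8667, 14.3333
Σ(xᵢ − x̄)² = 271.9133 ⇒ m₂ = 271.9133/6 = 45.31889
Σ(xᵢ − x̄)³ = 2632.5276 ⇒ m₃ = 2632.5276/6 = 438.75459
m₂^(3/2) = 45.31889^(1.5) = 305.08361
g₁ = m₃ / m₂^(3/2) = 438.75459 / 305.08361 ≈ 1.438

1.438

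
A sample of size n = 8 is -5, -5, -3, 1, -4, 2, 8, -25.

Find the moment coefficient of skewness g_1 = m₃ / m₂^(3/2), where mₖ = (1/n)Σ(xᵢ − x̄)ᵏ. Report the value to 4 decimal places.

-1.2725

x̄ = (-5 - 5 - 3 + 1 - 4 + 2 + 8 - 25) / 8 = -3.8750
deviations (xᵢ − x̄): -1.1250, -1.1250, 0.8750, 4.8750, -0.1250, 5.8750, 11.8750, -21.1250
Σ(xᵢ − x̄)² = 648.8750 ⇒ m₂ = 648.8750/8 = 81.10938
Σ(xᵢ − x̄)³ = -7436.3438 ⇒ m₃ = -7436.3438/8 = -929.54297
m₂^(3/2) = 81.10938^(1.5) = 730.47706
g_1 = m₃ / m₂^(3/2) = -929.54297 / 730.47706 ≈ -1.2725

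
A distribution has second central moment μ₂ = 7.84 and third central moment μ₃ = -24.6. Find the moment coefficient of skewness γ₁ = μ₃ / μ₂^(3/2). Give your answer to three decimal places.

-1.121

σ = √μ₂ = √7.84 = 2.80000
σ³ = μ₂^(3/2) = 21.95200
γ₁ = μ₃/σ³ = -24.6 / 21.95200 ≈ -1.121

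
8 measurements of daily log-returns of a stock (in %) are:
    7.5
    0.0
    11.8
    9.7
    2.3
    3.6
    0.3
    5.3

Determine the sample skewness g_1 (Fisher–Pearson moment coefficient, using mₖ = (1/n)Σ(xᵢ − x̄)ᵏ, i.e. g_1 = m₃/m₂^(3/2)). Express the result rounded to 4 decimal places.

x̄ = (7.5 + 0.0 + 11.8 + 9.7 + 2.3 + 3.6 + 0.3 + 5.3) / 8 = 5.0625
deviations (xᵢ − x̄): 2.4375, -5.0625, 6.7375, 4.6375, -2.7625, -1.4625, -4.7625, 0.2375
Σ(xᵢ − x̄)² = 130.9788 ⇒ m₂ = 130.9788/8 = 16.37234
Σ(xᵢ − x̄)³ = 158.0965 ⇒ m₃ = 158.0965/8 = 19.76207
m₂^(3/2) = 16.37234^(1.5) = 66.24701
g_1 = m₃ / m₂^(3/2) = 19.76207 / 66.24701 ≈ 0.2983

0.2983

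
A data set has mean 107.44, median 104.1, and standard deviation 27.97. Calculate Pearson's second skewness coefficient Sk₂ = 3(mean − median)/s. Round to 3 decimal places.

Sk₂ = 3(107.44 − 104.1) / 27.97 = 3 × 3.3400 / 27.97
    = 10.0200 / 27.97 ≈ 0.358

0.358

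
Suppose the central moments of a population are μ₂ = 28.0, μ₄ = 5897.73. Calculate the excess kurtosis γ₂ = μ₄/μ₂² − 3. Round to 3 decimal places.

μ₂² = 28.0² = 784.00000
μ₄/μ₂² = 5897.73 / 784.00000 = 7.52261
γ₂ = 7.52261 − 3 ≈ 4.523

4.523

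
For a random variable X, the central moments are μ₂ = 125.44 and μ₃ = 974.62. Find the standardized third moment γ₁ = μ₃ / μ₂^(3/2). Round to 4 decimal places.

0.6937

σ = √μ₂ = √125.44 = 11.20000
σ³ = μ₂^(3/2) = 1404.92800
γ₁ = μ₃/σ³ = 974.62 / 1404.92800 ≈ 0.6937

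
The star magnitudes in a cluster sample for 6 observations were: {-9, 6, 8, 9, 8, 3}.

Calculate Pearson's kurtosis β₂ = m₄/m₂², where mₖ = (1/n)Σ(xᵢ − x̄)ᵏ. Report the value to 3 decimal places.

3.496

x̄ = 4.1667
Σ(xᵢ − x̄)² = 230.8333 ⇒ m₂ = 38.47222
Σ(xᵢ − x̄)⁴ = 31044.8194 ⇒ m₄ = 5174.13657
m₂² = 1480.11188
β₂ = m₄/m₂² = 5174.13657 / 1480.11188 ≈ 3.496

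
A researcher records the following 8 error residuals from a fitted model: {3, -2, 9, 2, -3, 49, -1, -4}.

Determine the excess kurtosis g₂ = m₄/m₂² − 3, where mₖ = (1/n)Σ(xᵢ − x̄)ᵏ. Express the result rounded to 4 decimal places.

2.5106

x̄ = 6.6250
Σ(xᵢ − x̄)² = 2173.8750 ⇒ m₂ = 271.73438
Σ(xᵢ − x̄)⁴ = 3255228.1816 ⇒ m₄ = 406903.52271
m₂² = 73839.57056
g₂ = m₄/m₂² − 3 = 5.51064 − 3 ≈ 2.5106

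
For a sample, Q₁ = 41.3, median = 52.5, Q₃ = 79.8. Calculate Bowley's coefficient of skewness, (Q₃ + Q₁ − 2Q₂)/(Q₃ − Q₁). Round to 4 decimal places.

0.4182

numerator: Q₃ + Q₁ − 2Q₂ = 79.8 + 41.3 − 2×52.5 = 16.1000
denominator: Q₃ − Q₁ = 79.8 − 41.3 = 38.5000
Bowley skewness = 16.1000 / 38.5000 ≈ 0.4182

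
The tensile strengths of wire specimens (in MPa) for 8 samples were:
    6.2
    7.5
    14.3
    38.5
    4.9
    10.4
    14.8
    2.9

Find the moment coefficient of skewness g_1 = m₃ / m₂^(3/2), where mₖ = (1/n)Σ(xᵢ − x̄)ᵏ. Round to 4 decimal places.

x̄ = (6.2 + 7.5 + 14.3 + 38.5 + 4.9 + 10.4 + 14.8 + 2.9) / 8 = 12.4375
deviations (xᵢ − x̄): -6.2375, -4.9375, 1.8625, 26.0625, -7.5375, -2.0375, 2.3625, -9.5375
Σ(xᵢ − x̄)² = 903.5188 ⇒ m₂ = 903.5188/8 = 112.93984
Σ(xᵢ − x̄)³ = 16055.3907 ⇒ m₃ = 16055.3907/8 = 2006.92384
m₂^(3/2) = 112.93984^(1.5) = 1200.24740
g_1 = m₃ / m₂^(3/2) = 2006.92384 / 1200.24740 ≈ 1.6721

1.6721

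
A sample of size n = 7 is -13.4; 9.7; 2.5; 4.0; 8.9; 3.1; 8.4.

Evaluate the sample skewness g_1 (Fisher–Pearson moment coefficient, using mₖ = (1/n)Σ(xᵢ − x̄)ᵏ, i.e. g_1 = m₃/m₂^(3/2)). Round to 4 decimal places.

x̄ = (-13.4 + 9.7 + 2.5 + 4.0 + 8.9 + 3.1 + 8.4) / 7 = 3.3143
deviations (xᵢ − x̄): -16.7143, 6.3857, -0.8143, 0.6857, 5.5857, -0.2143, 5.0857
Σ(xᵢ − x̄)² = 378.3886 ⇒ m₂ = 378.3886/7 = 54.05551
Σ(xᵢ − x̄)³ = -4103.4457 ⇒ m₃ = -4103.4457/7 = -586.20652
m₂^(3/2) = 54.05551^(1.5) = 397.42937
g_1 = m₃ / m₂^(3/2) = -586.20652 / 397.42937 ≈ -1.4750

-1.4750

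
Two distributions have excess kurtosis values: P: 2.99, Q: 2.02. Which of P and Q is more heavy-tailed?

P

Higher excess kurtosis ⇒ heavier tails relative to the normal distribution.
2.99 vs 2.02: the larger is 2.99, so P has heavier tails.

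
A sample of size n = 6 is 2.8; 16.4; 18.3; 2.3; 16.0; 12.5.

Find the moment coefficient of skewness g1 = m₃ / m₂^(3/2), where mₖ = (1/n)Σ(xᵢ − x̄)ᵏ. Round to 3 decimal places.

-0.506

x̄ = (2.8 + 16.4 + 18.3 + 2.3 + 16.0 + 12.5) / 6 = 11.3833
deviations (xᵢ − x̄): -8.5833, 5.0167, 6.9167, -9.0833, 4.6167, 1.1167
Σ(xᵢ − x̄)² = 251.7483 ⇒ m₂ = 251.7483/6 = 41.95806
Σ(xᵢ − x̄)³ = -824.8636 ⇒ m₃ = -824.8636/6 = -137.47726
m₂^(3/2) = 41.95806^(1.5) = 271.78346
g1 = m₃ / m₂^(3/2) = -137.47726 / 271.78346 ≈ -0.506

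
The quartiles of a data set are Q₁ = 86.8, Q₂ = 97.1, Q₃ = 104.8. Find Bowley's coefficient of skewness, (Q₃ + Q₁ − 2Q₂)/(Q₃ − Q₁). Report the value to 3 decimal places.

-0.144

numerator: Q₃ + Q₁ − 2Q₂ = 104.8 + 86.8 − 2×97.1 = -2.6000
denominator: Q₃ − Q₁ = 104.8 − 86.8 = 18.0000
Bowley skewness = -2.6000 / 18.0000 ≈ -0.144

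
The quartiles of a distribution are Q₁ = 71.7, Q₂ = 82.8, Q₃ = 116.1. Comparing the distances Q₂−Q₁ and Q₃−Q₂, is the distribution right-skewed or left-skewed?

right-skewed

Q₂ − Q₁ = 11.1;  Q₃ − Q₂ = 33.3
Q₃ − Q₂ > Q₂ − Q₁ ⇒ the upper half is more spread out ⇒ right-skewed.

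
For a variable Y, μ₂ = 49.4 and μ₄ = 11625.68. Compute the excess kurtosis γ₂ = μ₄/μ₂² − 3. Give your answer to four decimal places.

μ₂² = 49.4² = 2440.36000
μ₄/μ₂² = 11625.68 / 2440.36000 = 4.76392
γ₂ = 4.76392 − 3 ≈ 1.7639

1.7639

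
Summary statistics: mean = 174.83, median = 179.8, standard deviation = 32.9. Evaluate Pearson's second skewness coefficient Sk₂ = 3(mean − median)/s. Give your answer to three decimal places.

-0.453

Sk₂ = 3(174.83 − 179.8) / 32.9 = 3 × -4.9700 / 32.9
    = -14.9100 / 32.9 ≈ -0.453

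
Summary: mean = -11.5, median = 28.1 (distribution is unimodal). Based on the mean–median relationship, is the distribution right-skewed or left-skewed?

mean − median = -11.5 − 28.1 = -39.6
mean < median ⇒ the longer tail is on the left ⇒ left-skewed (negatively skewed).

left-skewed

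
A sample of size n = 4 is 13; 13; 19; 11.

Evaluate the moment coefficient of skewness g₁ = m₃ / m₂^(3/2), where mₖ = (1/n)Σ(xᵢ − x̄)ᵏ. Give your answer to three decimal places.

0.889

x̄ = (13 + 13 + 19 + 11) / 4 = 14.0000
deviations (xᵢ − x̄): -1.0000, -1.0000, 5.0000, -3.0000
Σ(xᵢ − x̄)² = 36.0000 ⇒ m₂ = 36.0000/4 = 9.00000
Σ(xᵢ − x̄)³ = 96.0000 ⇒ m₃ = 96.0000/4 = 24.00000
m₂^(3/2) = 9.00000^(1.5) = 27.00000
g₁ = m₃ / m₂^(3/2) = 24.00000 / 27.00000 ≈ 0.889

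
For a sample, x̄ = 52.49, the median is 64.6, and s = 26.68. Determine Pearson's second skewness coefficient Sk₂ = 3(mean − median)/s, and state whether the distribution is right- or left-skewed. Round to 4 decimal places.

-1.3617, left-skewed

Sk₂ = 3(52.49 − 64.6) / 26.68 = 3 × -12.1100 / 26.68
    = -36.3300 / 26.68 ≈ -1.3617
Sk₂ < 0 ⇒ mean < median ⇒ left-skewed (negative skew).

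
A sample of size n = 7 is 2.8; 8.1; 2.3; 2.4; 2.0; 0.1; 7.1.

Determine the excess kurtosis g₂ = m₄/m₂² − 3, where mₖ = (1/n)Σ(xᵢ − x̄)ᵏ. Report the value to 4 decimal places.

x̄ = 3.5429
Σ(xᵢ − x̄)² = 51.0571 ⇒ m₂ = 7.29388
Σ(xᵢ − x̄)⁴ = 741.9591 ⇒ m₄ = 105.99416
m₂² = 53.20065
g₂ = m₄/m₂² − 3 = 1.99235 − 3 ≈ -1.0077

-1.0077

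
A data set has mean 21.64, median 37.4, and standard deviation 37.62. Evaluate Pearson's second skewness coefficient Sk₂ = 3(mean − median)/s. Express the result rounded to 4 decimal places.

-1.2568

Sk₂ = 3(21.64 − 37.4) / 37.62 = 3 × -15.7600 / 37.62
    = -47.2800 / 37.62 ≈ -1.2568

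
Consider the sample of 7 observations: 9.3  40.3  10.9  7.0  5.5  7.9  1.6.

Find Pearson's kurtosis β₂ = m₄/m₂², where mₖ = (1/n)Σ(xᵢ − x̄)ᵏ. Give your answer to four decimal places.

4.7072

x̄ = 11.7857
Σ(xᵢ − x̄)² = 1001.2886 ⇒ m₂ = 143.04122
Σ(xᵢ − x̄)⁴ = 674190.0451 ⇒ m₄ = 96312.86359
m₂² = 20460.79190
β₂ = m₄/m₂² = 96312.86359 / 20460.79190 ≈ 4.7072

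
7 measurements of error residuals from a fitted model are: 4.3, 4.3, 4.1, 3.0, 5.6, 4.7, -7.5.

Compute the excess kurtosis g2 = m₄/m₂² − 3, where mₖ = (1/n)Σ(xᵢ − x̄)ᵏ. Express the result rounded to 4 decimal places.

1.9020

x̄ = 2.6429
Σ(xᵢ − x̄)² = 123.5971 ⇒ m₂ = 17.65673
Σ(xᵢ − x̄)⁴ = 10697.7755 ⇒ m₄ = 1528.25365
m₂² = 311.76028
g2 = m₄/m₂² − 3 = 4.90202 − 3 ≈ 1.9020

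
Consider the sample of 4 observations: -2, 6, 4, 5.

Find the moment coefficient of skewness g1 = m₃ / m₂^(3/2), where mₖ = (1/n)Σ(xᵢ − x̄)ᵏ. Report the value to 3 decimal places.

x̄ = (-2 + 6 + 4 + 5) / 4 = 3.2500
deviations (xᵢ − x̄): -5.2500, 2.7500, 0.7500, 1.7500
Σ(xᵢ − x̄)² = 38.7500 ⇒ m₂ = 38.7500/4 = 9.68750
Σ(xᵢ − x̄)³ = -118.1250 ⇒ m₃ = -118.1250/4 = -29.53125
m₂^(3/2) = 9.68750^(1.5) = 30.15210
g1 = m₃ / m₂^(3/2) = -29.53125 / 30.15210 ≈ -0.979

-0.979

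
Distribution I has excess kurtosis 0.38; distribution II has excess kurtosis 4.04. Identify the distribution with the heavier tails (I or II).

II

Higher excess kurtosis ⇒ heavier tails relative to the normal distribution.
0.38 vs 4.04: the larger is 4.04, so II has heavier tails.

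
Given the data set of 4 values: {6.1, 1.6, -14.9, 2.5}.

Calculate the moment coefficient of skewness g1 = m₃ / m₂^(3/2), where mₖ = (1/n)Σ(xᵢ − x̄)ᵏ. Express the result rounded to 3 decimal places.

x̄ = (6.1 + 1.6 - 14.9 + 2.5) / 4 = -1.1750
deviations (xᵢ − x̄): 7.2750, 2.7750, -13.7250, 3.6750
Σ(xᵢ − x̄)² = 262.5075 ⇒ m₂ = 262.5075/4 = 65.62688
Σ(xᵢ − x̄)³ = -2129.4191 ⇒ m₃ = -2129.4191/4 = -532.35478
m₂^(3/2) = 65.62688^(1.5) = 531.64604
g1 = m₃ / m₂^(3/2) = -532.35478 / 531.64604 ≈ -1.001

-1.001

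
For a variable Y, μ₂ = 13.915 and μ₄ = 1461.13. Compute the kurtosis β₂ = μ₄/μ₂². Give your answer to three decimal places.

μ₂² = 13.915² = 193.62723
μ₄/μ₂² = 1461.13 / 193.62723 = 7.54610
β₂ ≈ 7.546

7.546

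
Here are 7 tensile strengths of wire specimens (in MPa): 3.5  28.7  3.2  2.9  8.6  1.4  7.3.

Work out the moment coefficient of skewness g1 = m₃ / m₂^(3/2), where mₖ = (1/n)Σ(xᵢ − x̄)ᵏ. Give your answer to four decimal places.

1.7480

x̄ = (3.5 + 28.7 + 3.2 + 2.9 + 8.6 + 1.4 + 7.3) / 7 = 7.9429
deviations (xᵢ − x̄): -4.4429, 20.7571, -4.7429, -5.0429, 0.6571, -6.5429, -0.6429
Σ(xᵢ − x̄)² = 542.1771 ⇒ m₂ = 542.1771/7 = 77.45388
Σ(xᵢ − x̄)³ = 8340.6980 ⇒ m₃ = 8340.6980/7 = 1191.52828
m₂^(3/2) = 77.45388^(1.5) = 681.65519
g1 = m₃ / m₂^(3/2) = 1191.52828 / 681.65519 ≈ 1.7480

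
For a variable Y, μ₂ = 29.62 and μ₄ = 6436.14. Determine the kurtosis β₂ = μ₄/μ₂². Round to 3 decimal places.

μ₂² = 29.62² = 877.34440
μ₄/μ₂² = 6436.14 / 877.34440 = 7.33593
β₂ ≈ 7.336

7.336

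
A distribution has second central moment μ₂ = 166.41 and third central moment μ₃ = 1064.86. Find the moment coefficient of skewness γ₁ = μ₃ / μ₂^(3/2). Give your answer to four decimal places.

σ = √μ₂ = √166.41 = 12.90000
σ³ = μ₂^(3/2) = 2146.68900
γ₁ = μ₃/σ³ = 1064.86 / 2146.68900 ≈ 0.4960

0.4960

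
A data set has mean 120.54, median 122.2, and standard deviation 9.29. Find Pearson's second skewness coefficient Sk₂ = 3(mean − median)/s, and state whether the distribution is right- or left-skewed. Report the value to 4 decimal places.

Sk₂ = 3(120.54 − 122.2) / 9.29 = 3 × -1.6600 / 9.29
    = -4.9800 / 9.29 ≈ -0.5361
Sk₂ < 0 ⇒ mean < median ⇒ left-skewed (negative skew).

-0.5361, left-skewed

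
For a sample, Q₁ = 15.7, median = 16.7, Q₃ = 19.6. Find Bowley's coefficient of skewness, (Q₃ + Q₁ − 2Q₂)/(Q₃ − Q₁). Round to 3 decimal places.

0.487

numerator: Q₃ + Q₁ − 2Q₂ = 19.6 + 15.7 − 2×16.7 = 1.9000
denominator: Q₃ − Q₁ = 19.6 − 15.7 = 3.9000
Bowley skewness = 1.9000 / 3.9000 ≈ 0.487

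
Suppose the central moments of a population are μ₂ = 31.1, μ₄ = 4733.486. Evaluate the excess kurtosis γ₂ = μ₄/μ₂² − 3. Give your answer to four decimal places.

μ₂² = 31.1² = 967.21000
μ₄/μ₂² = 4733.486 / 967.21000 = 4.89396
γ₂ = 4.89396 − 3 ≈ 1.8940

1.8940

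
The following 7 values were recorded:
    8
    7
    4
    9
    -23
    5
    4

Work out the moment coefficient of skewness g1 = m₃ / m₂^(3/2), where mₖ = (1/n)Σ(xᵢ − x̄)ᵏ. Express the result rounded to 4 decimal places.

x̄ = (8 + 7 + 4 + 9 - 23 + 5 + 4) / 7 = 2.0000
deviations (xᵢ − x̄): 6.0000, 5.0000, 2.0000, 7.0000, -25.0000, 3.0000, 2.0000
Σ(xᵢ − x̄)² = 752.0000 ⇒ m₂ = 752.0000/7 = 107.42857
Σ(xᵢ − x̄)³ = -14898.0000 ⇒ m₃ = -14898.0000/7 = -2128.28571
m₂^(3/2) = 107.42857^(1.5) = 1113.47303
g1 = m₃ / m₂^(3/2) = -2128.28571 / 1113.47303 ≈ -1.9114

-1.9114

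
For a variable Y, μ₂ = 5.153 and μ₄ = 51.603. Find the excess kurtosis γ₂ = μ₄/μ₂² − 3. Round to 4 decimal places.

μ₂² = 5.153² = 26.55341
μ₄/μ₂² = 51.603 / 26.55341 = 1.94337
γ₂ = 1.94337 − 3 ≈ -1.0566

-1.0566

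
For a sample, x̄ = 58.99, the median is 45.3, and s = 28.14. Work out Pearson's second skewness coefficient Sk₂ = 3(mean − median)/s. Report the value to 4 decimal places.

1.4595

Sk₂ = 3(58.99 − 45.3) / 28.14 = 3 × 13.6900 / 28.14
    = 41.0700 / 28.14 ≈ 1.4595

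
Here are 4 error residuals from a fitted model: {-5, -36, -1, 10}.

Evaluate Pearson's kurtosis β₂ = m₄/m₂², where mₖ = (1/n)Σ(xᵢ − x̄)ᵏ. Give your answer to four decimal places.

x̄ = -8.0000
Σ(xᵢ − x̄)² = 1166.0000 ⇒ m₂ = 291.50000
Σ(xᵢ − x̄)⁴ = 722114.0000 ⇒ m₄ = 180528.50000
m₂² = 84972.25000
β₂ = m₄/m₂² = 180528.50000 / 84972.25000 ≈ 2.1246

2.1246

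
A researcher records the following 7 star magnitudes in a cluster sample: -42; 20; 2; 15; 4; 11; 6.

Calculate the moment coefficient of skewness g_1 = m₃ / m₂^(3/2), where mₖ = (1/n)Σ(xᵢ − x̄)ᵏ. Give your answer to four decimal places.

-1.6331

x̄ = (-42 + 20 + 2 + 15 + 4 + 11 + 6) / 7 = 2.2857
deviations (xᵢ − x̄): -44.2857, 17.7143, -0.2857, 12.7143, 1.7143, 8.7143, 3.7143
Σ(xᵢ − x̄)² = 2529.4286 ⇒ m₂ = 2529.4286/7 = 361.34694
Σ(xᵢ − x̄)³ = -78522.2449 ⇒ m₃ = -78522.2449/7 = -11217.46356
m₂^(3/2) = 361.34694^(1.5) = 6868.89013
g_1 = m₃ / m₂^(3/2) = -11217.46356 / 6868.89013 ≈ -1.6331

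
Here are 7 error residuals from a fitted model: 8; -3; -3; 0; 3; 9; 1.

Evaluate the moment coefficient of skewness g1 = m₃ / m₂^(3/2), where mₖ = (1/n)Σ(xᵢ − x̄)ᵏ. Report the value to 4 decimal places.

x̄ = (8 - 3 - 3 + 0 + 3 + 9 + 1) / 7 = 2.1429
deviations (xᵢ − x̄): 5.8571, -5.1429, -5.1429, -2.1429, 0.8571, 6.8571, -1.1429
Σ(xᵢ − x̄)² = 140.8571 ⇒ m₂ = 140.8571/7 = 20.12245
Σ(xᵢ − x̄)³ = 240.6122 ⇒ m₃ = 240.6122/7 = 34.37318
m₂^(3/2) = 20.12245^(1.5) = 90.26539
g1 = m₃ / m₂^(3/2) = 34.37318 / 90.26539 ≈ 0.3808

0.3808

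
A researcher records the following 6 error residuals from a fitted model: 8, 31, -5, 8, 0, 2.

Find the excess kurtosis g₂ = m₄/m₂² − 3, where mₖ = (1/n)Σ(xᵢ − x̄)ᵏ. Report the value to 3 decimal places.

x̄ = 7.3333
Σ(xᵢ − x̄)² = 795.3333 ⇒ m₂ = 132.55556
Σ(xᵢ − x̄)⁴ = 340563.7778 ⇒ m₄ = 56760.62963
m₂² = 17570.97531
g₂ = m₄/m₂² − 3 = 3.23036 − 3 ≈ 0.230

0.230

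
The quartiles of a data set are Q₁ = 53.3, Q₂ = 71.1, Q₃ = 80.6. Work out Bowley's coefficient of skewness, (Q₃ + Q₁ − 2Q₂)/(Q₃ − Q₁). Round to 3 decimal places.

-0.304

numerator: Q₃ + Q₁ − 2Q₂ = 80.6 + 53.3 − 2×71.1 = -8.3000
denominator: Q₃ − Q₁ = 80.6 − 53.3 = 27.3000
Bowley skewness = -8.3000 / 27.3000 ≈ -0.304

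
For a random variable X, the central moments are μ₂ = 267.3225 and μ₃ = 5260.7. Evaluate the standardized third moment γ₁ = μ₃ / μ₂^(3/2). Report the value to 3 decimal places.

1.204

σ = √μ₂ = √267.3225 = 16.35000
σ³ = μ₂^(3/2) = 4370.72287
γ₁ = μ₃/σ³ = 5260.7 / 4370.72287 ≈ 1.204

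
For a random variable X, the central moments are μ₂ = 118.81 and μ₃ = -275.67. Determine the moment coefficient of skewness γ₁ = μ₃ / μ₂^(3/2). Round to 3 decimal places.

-0.213

σ = √μ₂ = √118.81 = 10.90000
σ³ = μ₂^(3/2) = 1295.02900
γ₁ = μ₃/σ³ = -275.67 / 1295.02900 ≈ -0.213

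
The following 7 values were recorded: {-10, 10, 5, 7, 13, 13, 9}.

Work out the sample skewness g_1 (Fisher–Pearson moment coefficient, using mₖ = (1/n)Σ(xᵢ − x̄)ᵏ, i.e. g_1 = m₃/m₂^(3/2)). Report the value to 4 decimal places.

x̄ = (-10 + 10 + 5 + 7 + 13 + 13 + 9) / 7 = 6.7143
deviations (xᵢ − x̄): -16.7143, 3.2857, -1.7143, 0.2857, 6.2857, 6.2857, 2.2857
Σ(xᵢ − x̄)² = 377.4286 ⇒ m₂ = 377.4286/7 = 53.91837
Σ(xᵢ − x̄)³ = -4130.3265 ⇒ m₃ = -4130.3265/7 = -590.04665
m₂^(3/2) = 53.91837^(1.5) = 395.91787
g_1 = m₃ / m₂^(3/2) = -590.04665 / 395.91787 ≈ -1.4903

-1.4903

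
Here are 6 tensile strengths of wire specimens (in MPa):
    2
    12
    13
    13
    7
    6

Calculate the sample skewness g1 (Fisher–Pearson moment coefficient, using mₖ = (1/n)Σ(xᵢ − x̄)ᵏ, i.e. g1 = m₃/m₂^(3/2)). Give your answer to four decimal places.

-0.4030

x̄ = (2 + 12 + 13 + 13 + 7 + 6) / 6 = 8.8333
deviations (xᵢ − x̄): -6.8333, 3.1667, 4.1667, 4.1667, -1.8333, -2.8333
Σ(xᵢ − x̄)² = 102.8333 ⇒ m₂ = 102.8333/6 = 17.13889
Σ(xᵢ − x̄)³ = -171.5556 ⇒ m₃ = -171.5556/6 = -28.59259
m₂^(3/2) = 17.13889^(1.5) = 70.95353
g1 = m₃ / m₂^(3/2) = -28.59259 / 70.95353 ≈ -0.4030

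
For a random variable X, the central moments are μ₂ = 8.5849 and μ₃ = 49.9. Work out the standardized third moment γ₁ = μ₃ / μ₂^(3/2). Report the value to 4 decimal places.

σ = √μ₂ = √8.5849 = 2.93000
σ³ = μ₂^(3/2) = 25.15376
γ₁ = μ₃/σ³ = 49.9 / 25.15376 ≈ 1.9838

1.9838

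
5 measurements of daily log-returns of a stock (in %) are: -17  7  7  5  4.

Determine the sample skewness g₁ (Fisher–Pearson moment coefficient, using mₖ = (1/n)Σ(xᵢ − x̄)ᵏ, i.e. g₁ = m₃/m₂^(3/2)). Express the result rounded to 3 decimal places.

x̄ = (-17 + 7 + 7 + 5 + 4) / 5 = 1.2000
deviations (xᵢ − x̄): -18.2000, 5.8000, 5.8000, 3.8000, 2.8000
Σ(xᵢ − x̄)² = 420.8000 ⇒ m₂ = 420.8000/5 = 84.16000
Σ(xᵢ − x̄)³ = -5561.5200 ⇒ m₃ = -5561.5200/5 = -1112.30400
m₂^(3/2) = 84.16000^(1.5) = 772.07340
g₁ = m₃ / m₂^(3/2) = -1112.30400 / 772.07340 ≈ -1.441

-1.441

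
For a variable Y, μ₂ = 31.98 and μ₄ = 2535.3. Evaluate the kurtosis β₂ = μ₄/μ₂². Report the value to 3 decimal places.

2.479

μ₂² = 31.98² = 1022.72040
μ₄/μ₂² = 2535.3 / 1022.72040 = 2.47898
β₂ ≈ 2.479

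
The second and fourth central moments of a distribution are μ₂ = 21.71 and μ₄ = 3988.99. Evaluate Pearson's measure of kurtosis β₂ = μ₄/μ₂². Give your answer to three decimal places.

μ₂² = 21.71² = 471.32410
μ₄/μ₂² = 3988.99 / 471.32410 = 8.46337
β₂ ≈ 8.463

8.463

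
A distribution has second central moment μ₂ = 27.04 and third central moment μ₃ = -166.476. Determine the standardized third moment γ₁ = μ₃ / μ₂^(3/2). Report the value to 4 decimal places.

-1.1840

σ = √μ₂ = √27.04 = 5.20000
σ³ = μ₂^(3/2) = 140.60800
γ₁ = μ₃/σ³ = -166.476 / 140.60800 ≈ -1.1840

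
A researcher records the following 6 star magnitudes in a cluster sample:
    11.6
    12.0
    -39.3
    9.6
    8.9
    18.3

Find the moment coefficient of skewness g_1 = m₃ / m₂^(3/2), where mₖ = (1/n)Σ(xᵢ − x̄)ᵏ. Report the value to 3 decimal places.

x̄ = (11.6 + 12.0 - 39.3 + 9.6 + 8.9 + 18.3) / 6 = 3.5167
deviations (xᵢ − x̄): 8.0833, 8.4833, -42.8167, 6.0833, 5.3833, 14.7833
Σ(xᵢ − x̄)² = 2255.1083 ⇒ m₂ = 2255.1083/6 = 375.85139
Σ(xᵢ − x̄)³ = -73743.7044 ⇒ m₃ = -73743.7044/6 = -12290.61741
m₂^(3/2) = 375.85139^(1.5) = 7286.58842
g_1 = m₃ / m₂^(3/2) = -12290.61741 / 7286.58842 ≈ -1.687

-1.687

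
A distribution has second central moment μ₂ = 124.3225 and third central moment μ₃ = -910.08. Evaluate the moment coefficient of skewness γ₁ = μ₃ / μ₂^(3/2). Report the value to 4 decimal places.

σ = √μ₂ = √124.3225 = 11.15000
σ³ = μ₂^(3/2) = 1386.19588
γ₁ = μ₃/σ³ = -910.08 / 1386.19588 ≈ -0.6565

-0.6565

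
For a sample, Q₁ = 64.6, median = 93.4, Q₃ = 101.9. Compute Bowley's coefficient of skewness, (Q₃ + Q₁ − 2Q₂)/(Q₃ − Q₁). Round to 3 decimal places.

-0.544

numerator: Q₃ + Q₁ − 2Q₂ = 101.9 + 64.6 − 2×93.4 = -20.3000
denominator: Q₃ − Q₁ = 101.9 − 64.6 = 37.3000
Bowley skewness = -20.3000 / 37.3000 ≈ -0.544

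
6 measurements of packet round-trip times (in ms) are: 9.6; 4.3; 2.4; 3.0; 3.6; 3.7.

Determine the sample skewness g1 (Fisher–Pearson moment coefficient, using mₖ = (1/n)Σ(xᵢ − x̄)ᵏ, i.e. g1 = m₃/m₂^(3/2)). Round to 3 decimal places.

1.543

x̄ = (9.6 + 4.3 + 2.4 + 3.0 + 3.6 + 3.7) / 6 = 4.4333
deviations (xᵢ − x̄): 5.1667, -0.1333, -2.0333, -1.4333, -0.8333, -0.7333
Σ(xᵢ − x̄)² = 34.1333 ⇒ m₂ = 34.1333/6 = 5.68889
Σ(xᵢ − x̄)³ = 125.5944 ⇒ m₃ = 125.5944/6 = 20.93241
m₂^(3/2) = 5.68889^(1.5) = 13.56879
g1 = m₃ / m₂^(3/2) = 20.93241 / 13.56879 ≈ 1.543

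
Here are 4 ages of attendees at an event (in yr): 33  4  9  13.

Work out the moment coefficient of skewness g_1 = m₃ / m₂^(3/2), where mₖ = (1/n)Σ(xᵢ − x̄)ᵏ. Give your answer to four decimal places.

0.8696

x̄ = (33 + 4 + 9 + 13) / 4 = 14.7500
deviations (xᵢ − x̄): 18.2500, -10.7500, -5.7500, -1.7500
Σ(xᵢ − x̄)² = 484.7500 ⇒ m₂ = 484.7500/4 = 121.18750
Σ(xᵢ − x̄)³ = 4640.6250 ⇒ m₃ = 4640.6250/4 = 1160.15625
m₂^(3/2) = 121.18750^(1.5) = 1334.09495
g_1 = m₃ / m₂^(3/2) = 1160.15625 / 1334.09495 ≈ 0.8696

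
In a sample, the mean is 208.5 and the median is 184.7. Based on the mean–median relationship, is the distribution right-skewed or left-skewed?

right-skewed

mean − median = 208.5 − 184.7 = 23.8
mean > median ⇒ the longer tail is on the right ⇒ right-skewed (positively skewed).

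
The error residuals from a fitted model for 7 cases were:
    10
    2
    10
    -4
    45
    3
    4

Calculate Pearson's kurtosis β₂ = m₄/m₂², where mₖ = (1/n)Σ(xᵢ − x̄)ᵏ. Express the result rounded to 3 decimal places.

x̄ = 10.0000
Σ(xᵢ − x̄)² = 1570.0000 ⇒ m₂ = 224.28571
Σ(xᵢ − x̄)⁴ = 1546834.0000 ⇒ m₄ = 220976.28571
m₂² = 50304.08163
β₂ = m₄/m₂² = 220976.28571 / 50304.08163 ≈ 4.393

4.393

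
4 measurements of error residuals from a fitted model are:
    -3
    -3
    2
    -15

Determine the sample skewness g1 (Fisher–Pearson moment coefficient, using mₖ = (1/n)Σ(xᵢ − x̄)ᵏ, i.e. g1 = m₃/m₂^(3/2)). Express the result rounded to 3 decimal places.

-0.773

x̄ = (-3 - 3 + 2 - 15) / 4 = -4.7500
deviations (xᵢ − x̄): 1.7500, 1.7500, 6.7500, -10.2500
Σ(xᵢ − x̄)² = 156.7500 ⇒ m₂ = 156.7500/4 = 39.18750
Σ(xᵢ − x̄)³ = -758.6250 ⇒ m₃ = -758.6250/4 = -189.65625
m₂^(3/2) = 39.18750^(1.5) = 245.31344
g1 = m₃ / m₂^(3/2) = -189.65625 / 245.31344 ≈ -0.773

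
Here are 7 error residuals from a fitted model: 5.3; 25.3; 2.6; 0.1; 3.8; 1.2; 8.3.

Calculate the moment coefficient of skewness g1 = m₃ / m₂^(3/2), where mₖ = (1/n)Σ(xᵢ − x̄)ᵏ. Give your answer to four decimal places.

1.6510

x̄ = (5.3 + 25.3 + 2.6 + 0.1 + 3.8 + 1.2 + 8.3) / 7 = 6.6571
deviations (xᵢ − x̄): -1.3571, 18.6429, -4.0571, -6.5571, -2.8571, -5.4571, 1.6429
Σ(xᵢ − x̄)² = 449.4971 ⇒ m₂ = 449.4971/7 = 64.21388
Σ(xᵢ − x̄)³ = 5946.8200 ⇒ m₃ = 5946.8200/7 = 849.54572
m₂^(3/2) = 64.21388^(1.5) = 514.56867
g1 = m₃ / m₂^(3/2) = 849.54572 / 514.56867 ≈ 1.6510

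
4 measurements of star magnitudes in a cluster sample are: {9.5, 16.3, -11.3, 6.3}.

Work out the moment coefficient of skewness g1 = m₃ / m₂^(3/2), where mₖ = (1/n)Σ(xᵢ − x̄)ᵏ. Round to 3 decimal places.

-0.720

x̄ = (9.5 + 16.3 - 11.3 + 6.3) / 4 = 5.2000
deviations (xᵢ − x̄): 4.3000, 11.1000, -16.5000, 1.1000
Σ(xᵢ − x̄)² = 415.1600 ⇒ m₂ = 415.1600/4 = 103.79000
Σ(xᵢ − x̄)³ = -3043.6560 ⇒ m₃ = -3043.6560/4 = -760.91400
m₂^(3/2) = 103.79000^(1.5) = 1057.38530
g1 = m₃ / m₂^(3/2) = -760.91400 / 1057.38530 ≈ -0.720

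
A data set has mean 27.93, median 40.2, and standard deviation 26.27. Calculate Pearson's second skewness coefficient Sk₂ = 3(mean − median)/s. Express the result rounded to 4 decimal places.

-1.4012

Sk₂ = 3(27.93 − 40.2) / 26.27 = 3 × -12.2700 / 26.27
    = -36.8100 / 26.27 ≈ -1.4012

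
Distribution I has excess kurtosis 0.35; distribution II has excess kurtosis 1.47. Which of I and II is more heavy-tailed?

Higher excess kurtosis ⇒ heavier tails relative to the normal distribution.
0.35 vs 1.47: the larger is 1.47, so II has heavier tails.

II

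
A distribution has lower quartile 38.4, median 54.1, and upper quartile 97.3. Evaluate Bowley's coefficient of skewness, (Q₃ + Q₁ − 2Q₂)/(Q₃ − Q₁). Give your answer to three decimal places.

0.467

numerator: Q₃ + Q₁ − 2Q₂ = 97.3 + 38.4 − 2×54.1 = 27.5000
denominator: Q₃ − Q₁ = 97.3 − 38.4 = 58.9000
Bowley skewness = 27.5000 / 58.9000 ≈ 0.467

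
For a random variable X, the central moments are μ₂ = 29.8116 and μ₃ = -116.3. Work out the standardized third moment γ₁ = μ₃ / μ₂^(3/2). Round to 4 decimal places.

σ = √μ₂ = √29.8116 = 5.46000
σ³ = μ₂^(3/2) = 162.77134
γ₁ = μ₃/σ³ = -116.3 / 162.77134 ≈ -0.7145

-0.7145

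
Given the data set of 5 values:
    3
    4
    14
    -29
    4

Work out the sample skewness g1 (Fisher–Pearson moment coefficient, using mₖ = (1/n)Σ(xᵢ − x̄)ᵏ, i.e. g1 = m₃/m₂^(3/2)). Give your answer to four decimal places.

-1.1999

x̄ = (3 + 4 + 14 - 29 + 4) / 5 = -0.8000
deviations (xᵢ − x̄): 3.8000, 4.8000, 14.8000, -28.2000, 4.8000
Σ(xᵢ − x̄)² = 1074.8000 ⇒ m₂ = 1074.8000/5 = 214.96000
Σ(xᵢ − x̄)³ = -18907.9200 ⇒ m₃ = -18907.9200/5 = -3781.58400
m₂^(3/2) = 214.96000^(1.5) = 3151.63910
g1 = m₃ / m₂^(3/2) = -3781.58400 / 3151.63910 ≈ -1.1999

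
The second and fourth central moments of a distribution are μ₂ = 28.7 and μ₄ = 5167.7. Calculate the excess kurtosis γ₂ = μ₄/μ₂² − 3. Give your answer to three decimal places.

μ₂² = 28.7² = 823.69000
μ₄/μ₂² = 5167.7 / 823.69000 = 6.27384
γ₂ = 6.27384 − 3 ≈ 3.274

3.274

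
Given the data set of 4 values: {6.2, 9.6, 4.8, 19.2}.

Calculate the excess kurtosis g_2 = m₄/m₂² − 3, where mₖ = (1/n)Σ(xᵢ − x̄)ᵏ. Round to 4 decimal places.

-0.9373

x̄ = 9.9500
Σ(xᵢ − x̄)² = 126.2700 ⇒ m₂ = 31.56750
Σ(xᵢ − x̄)⁴ = 8222.1533 ⇒ m₄ = 2055.53833
m₂² = 996.50706
g_2 = m₄/m₂² − 3 = 2.06274 − 3 ≈ -0.9373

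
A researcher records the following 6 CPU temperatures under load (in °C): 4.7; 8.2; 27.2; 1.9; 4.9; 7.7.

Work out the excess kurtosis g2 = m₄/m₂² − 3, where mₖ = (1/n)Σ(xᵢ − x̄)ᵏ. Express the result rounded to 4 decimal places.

0.7795

x̄ = 9.1000
Σ(xᵢ − x̄)² = 419.2200 ⇒ m₂ = 69.87000
Σ(xᵢ − x̄)⁴ = 110706.1746 ⇒ m₄ = 18451.02910
m₂² = 4881.81690
g2 = m₄/m₂² − 3 = 3.77954 − 3 ≈ 0.7795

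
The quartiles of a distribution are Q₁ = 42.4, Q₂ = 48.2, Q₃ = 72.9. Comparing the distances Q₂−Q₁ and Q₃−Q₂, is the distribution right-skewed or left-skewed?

Q₂ − Q₁ = 5.8;  Q₃ − Q₂ = 24.7
Q₃ − Q₂ > Q₂ − Q₁ ⇒ the upper half is more spread out ⇒ right-skewed.

right-skewed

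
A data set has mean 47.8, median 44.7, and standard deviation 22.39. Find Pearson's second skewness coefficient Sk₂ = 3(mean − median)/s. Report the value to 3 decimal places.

Sk₂ = 3(47.8 − 44.7) / 22.39 = 3 × 3.1000 / 22.39
    = 9.3000 / 22.39 ≈ 0.415

0.415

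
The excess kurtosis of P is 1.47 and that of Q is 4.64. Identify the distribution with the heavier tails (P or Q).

Higher excess kurtosis ⇒ heavier tails relative to the normal distribution.
1.47 vs 4.64: the larger is 4.64, so Q has heavier tails.

Q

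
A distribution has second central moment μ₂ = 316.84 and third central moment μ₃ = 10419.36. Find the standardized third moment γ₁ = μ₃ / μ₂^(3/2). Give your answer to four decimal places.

1.8475

σ = √μ₂ = √316.84 = 17.80000
σ³ = μ₂^(3/2) = 5639.75200
γ₁ = μ₃/σ³ = 10419.36 / 5639.75200 ≈ 1.8475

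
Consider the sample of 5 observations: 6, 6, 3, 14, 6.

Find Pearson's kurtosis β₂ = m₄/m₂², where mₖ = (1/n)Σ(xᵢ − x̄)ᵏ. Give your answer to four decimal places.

x̄ = 7.0000
Σ(xᵢ − x̄)² = 68.0000 ⇒ m₂ = 13.60000
Σ(xᵢ − x̄)⁴ = 2660.0000 ⇒ m₄ = 532.00000
m₂² = 184.96000
β₂ = m₄/m₂² = 532.00000 / 184.96000 ≈ 2.8763

2.8763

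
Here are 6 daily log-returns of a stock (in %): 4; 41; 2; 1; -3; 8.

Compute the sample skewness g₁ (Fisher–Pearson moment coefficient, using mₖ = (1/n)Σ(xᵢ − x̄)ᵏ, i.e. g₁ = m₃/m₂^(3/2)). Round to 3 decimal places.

1.592

x̄ = (4 + 41 + 2 + 1 - 3 + 8) / 6 = 8.8333
deviations (xᵢ − x̄): -4.8333, 32.1667, -6.8333, -7.8333, -11.8333, -0.8333
Σ(xᵢ − x̄)² = 1306.8333 ⇒ m₂ = 1306.8333/6 = 217.80556
Σ(xᵢ − x̄)³ = 30712.4444 ⇒ m₃ = 30712.4444/6 = 5118.74074
m₂^(3/2) = 217.80556^(1.5) = 3214.42598
g₁ = m₃ / m₂^(3/2) = 5118.74074 / 3214.42598 ≈ 1.592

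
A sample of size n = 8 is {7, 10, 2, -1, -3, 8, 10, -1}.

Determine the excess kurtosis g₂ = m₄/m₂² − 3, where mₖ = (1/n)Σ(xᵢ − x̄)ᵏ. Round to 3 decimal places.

-1.681

x̄ = 4.0000
Σ(xᵢ − x̄)² = 200.0000 ⇒ m₂ = 25.00000
Σ(xᵢ − x̄)⁴ = 6596.0000 ⇒ m₄ = 824.50000
m₂² = 625.00000
g₂ = m₄/m₂² − 3 = 1.31920 − 3 ≈ -1.681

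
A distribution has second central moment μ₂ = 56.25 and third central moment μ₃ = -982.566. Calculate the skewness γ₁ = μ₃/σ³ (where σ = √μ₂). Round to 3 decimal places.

σ = √μ₂ = √56.25 = 7.50000
σ³ = μ₂^(3/2) = 421.87500
γ₁ = μ₃/σ³ = -982.566 / 421.87500 ≈ -2.329

-2.329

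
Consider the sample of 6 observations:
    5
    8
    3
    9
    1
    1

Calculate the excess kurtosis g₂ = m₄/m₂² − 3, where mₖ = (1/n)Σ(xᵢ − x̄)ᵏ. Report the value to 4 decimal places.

x̄ = 4.5000
Σ(xᵢ − x̄)² = 59.5000 ⇒ m₂ = 9.91667
Σ(xᵢ − x̄)⁴ = 865.3750 ⇒ m₄ = 144.22917
m₂² = 98.34028
g₂ = m₄/m₂² − 3 = 1.46663 − 3 ≈ -1.5334

-1.5334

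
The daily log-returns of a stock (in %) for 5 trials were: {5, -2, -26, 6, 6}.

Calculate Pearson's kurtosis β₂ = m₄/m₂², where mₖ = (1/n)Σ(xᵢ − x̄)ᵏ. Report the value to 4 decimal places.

2.9344

x̄ = -2.2000
Σ(xᵢ − x̄)² = 752.8000 ⇒ m₂ = 150.56000
Σ(xᵢ − x̄)⁴ = 332584.0960 ⇒ m₄ = 66516.81920
m₂² = 22668.31360
β₂ = m₄/m₂² = 66516.81920 / 22668.31360 ≈ 2.9344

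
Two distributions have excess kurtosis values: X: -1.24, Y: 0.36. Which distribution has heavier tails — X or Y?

Y

Higher excess kurtosis ⇒ heavier tails relative to the normal distribution.
-1.24 vs 0.36: the larger is 0.36, so Y has heavier tails. (Y is leptokurtic — heavier-than-normal tails; the other is platykurtic.)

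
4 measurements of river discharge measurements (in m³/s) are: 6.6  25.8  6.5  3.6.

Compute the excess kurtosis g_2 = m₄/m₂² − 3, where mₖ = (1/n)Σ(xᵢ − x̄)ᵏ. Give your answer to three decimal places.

x̄ = 10.6250
Σ(xᵢ − x̄)² = 312.8475 ⇒ m₂ = 78.21188
Σ(xᵢ − x̄)⁴ = 56016.6422 ⇒ m₄ = 14004.16055
m₂² = 6117.09739
g_2 = m₄/m₂² − 3 = 2.28935 − 3 ≈ -0.711

-0.711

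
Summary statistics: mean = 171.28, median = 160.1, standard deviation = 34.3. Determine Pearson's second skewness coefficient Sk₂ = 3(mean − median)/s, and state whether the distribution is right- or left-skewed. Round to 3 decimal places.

Sk₂ = 3(171.28 − 160.1) / 34.3 = 3 × 11.1800 / 34.3
    = 33.5400 / 34.3 ≈ 0.978
Sk₂ > 0 ⇒ mean > median ⇒ right-skewed (positive skew).

0.978, right-skewed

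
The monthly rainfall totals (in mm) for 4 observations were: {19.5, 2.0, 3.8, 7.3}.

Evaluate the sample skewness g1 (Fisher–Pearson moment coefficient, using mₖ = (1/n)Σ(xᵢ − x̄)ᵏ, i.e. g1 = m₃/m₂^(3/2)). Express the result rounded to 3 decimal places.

0.902

x̄ = (19.5 + 2.0 + 3.8 + 7.3) / 4 = 8.1500
deviations (xᵢ − x̄): 11.3500, -6.1500, -4.3500, -0.8500
Σ(xᵢ − x̄)² = 186.2900 ⇒ m₂ = 186.2900/4 = 46.57250
Σ(xᵢ − x̄)³ = 1146.6000 ⇒ m₃ = 1146.6000/4 = 286.65000
m₂^(3/2) = 46.57250^(1.5) = 317.82959
g1 = m₃ / m₂^(3/2) = 286.65000 / 317.82959 ≈ 0.902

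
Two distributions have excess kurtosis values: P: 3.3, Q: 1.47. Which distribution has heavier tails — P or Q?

P

Higher excess kurtosis ⇒ heavier tails relative to the normal distribution.
3.3 vs 1.47: the larger is 3.3, so P has heavier tails.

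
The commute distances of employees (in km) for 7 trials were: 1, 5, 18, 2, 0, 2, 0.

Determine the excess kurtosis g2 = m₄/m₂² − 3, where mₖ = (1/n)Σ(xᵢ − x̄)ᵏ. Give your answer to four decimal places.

x̄ = 4.0000
Σ(xᵢ − x̄)² = 246.0000 ⇒ m₂ = 35.14286
Σ(xᵢ − x̄)⁴ = 39042.0000 ⇒ m₄ = 5577.42857
m₂² = 1235.02041
g2 = m₄/m₂² − 3 = 4.51606 − 3 ≈ 1.5161

1.5161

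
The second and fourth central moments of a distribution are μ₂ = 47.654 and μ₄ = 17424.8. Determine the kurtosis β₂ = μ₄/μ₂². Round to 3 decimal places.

μ₂² = 47.654² = 2270.90372
μ₄/μ₂² = 17424.8 / 2270.90372 = 7.67307
β₂ ≈ 7.673

7.673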